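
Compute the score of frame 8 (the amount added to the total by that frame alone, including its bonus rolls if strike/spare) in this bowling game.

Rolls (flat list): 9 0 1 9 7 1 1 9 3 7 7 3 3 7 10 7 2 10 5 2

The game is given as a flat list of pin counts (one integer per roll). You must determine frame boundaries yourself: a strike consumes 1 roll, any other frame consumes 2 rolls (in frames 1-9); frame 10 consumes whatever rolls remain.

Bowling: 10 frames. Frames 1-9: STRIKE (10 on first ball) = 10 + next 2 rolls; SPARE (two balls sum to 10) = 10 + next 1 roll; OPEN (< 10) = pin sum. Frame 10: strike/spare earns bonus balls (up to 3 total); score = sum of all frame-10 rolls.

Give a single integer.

Answer: 19

Derivation:
Frame 1: OPEN (9+0=9). Cumulative: 9
Frame 2: SPARE (1+9=10). 10 + next roll (7) = 17. Cumulative: 26
Frame 3: OPEN (7+1=8). Cumulative: 34
Frame 4: SPARE (1+9=10). 10 + next roll (3) = 13. Cumulative: 47
Frame 5: SPARE (3+7=10). 10 + next roll (7) = 17. Cumulative: 64
Frame 6: SPARE (7+3=10). 10 + next roll (3) = 13. Cumulative: 77
Frame 7: SPARE (3+7=10). 10 + next roll (10) = 20. Cumulative: 97
Frame 8: STRIKE. 10 + next two rolls (7+2) = 19. Cumulative: 116
Frame 9: OPEN (7+2=9). Cumulative: 125
Frame 10: STRIKE. Sum of all frame-10 rolls (10+5+2) = 17. Cumulative: 142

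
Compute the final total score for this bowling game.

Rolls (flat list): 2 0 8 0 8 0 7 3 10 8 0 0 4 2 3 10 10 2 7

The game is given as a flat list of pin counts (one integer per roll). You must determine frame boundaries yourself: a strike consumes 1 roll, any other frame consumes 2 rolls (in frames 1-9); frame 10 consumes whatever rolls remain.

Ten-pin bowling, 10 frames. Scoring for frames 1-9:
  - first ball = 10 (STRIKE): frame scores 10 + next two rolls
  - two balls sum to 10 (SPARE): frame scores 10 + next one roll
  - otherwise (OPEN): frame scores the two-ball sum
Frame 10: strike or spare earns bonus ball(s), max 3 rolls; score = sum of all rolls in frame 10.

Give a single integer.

Answer: 114

Derivation:
Frame 1: OPEN (2+0=2). Cumulative: 2
Frame 2: OPEN (8+0=8). Cumulative: 10
Frame 3: OPEN (8+0=8). Cumulative: 18
Frame 4: SPARE (7+3=10). 10 + next roll (10) = 20. Cumulative: 38
Frame 5: STRIKE. 10 + next two rolls (8+0) = 18. Cumulative: 56
Frame 6: OPEN (8+0=8). Cumulative: 64
Frame 7: OPEN (0+4=4). Cumulative: 68
Frame 8: OPEN (2+3=5). Cumulative: 73
Frame 9: STRIKE. 10 + next two rolls (10+2) = 22. Cumulative: 95
Frame 10: STRIKE. Sum of all frame-10 rolls (10+2+7) = 19. Cumulative: 114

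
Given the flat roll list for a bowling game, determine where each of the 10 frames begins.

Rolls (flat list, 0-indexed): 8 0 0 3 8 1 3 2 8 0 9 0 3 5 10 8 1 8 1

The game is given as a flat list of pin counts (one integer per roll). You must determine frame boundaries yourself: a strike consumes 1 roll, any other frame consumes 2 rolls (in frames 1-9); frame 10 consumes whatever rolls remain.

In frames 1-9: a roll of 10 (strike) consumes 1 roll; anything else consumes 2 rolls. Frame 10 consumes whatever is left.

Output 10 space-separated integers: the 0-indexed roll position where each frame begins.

Frame 1 starts at roll index 0: rolls=8,0 (sum=8), consumes 2 rolls
Frame 2 starts at roll index 2: rolls=0,3 (sum=3), consumes 2 rolls
Frame 3 starts at roll index 4: rolls=8,1 (sum=9), consumes 2 rolls
Frame 4 starts at roll index 6: rolls=3,2 (sum=5), consumes 2 rolls
Frame 5 starts at roll index 8: rolls=8,0 (sum=8), consumes 2 rolls
Frame 6 starts at roll index 10: rolls=9,0 (sum=9), consumes 2 rolls
Frame 7 starts at roll index 12: rolls=3,5 (sum=8), consumes 2 rolls
Frame 8 starts at roll index 14: roll=10 (strike), consumes 1 roll
Frame 9 starts at roll index 15: rolls=8,1 (sum=9), consumes 2 rolls
Frame 10 starts at roll index 17: 2 remaining rolls

Answer: 0 2 4 6 8 10 12 14 15 17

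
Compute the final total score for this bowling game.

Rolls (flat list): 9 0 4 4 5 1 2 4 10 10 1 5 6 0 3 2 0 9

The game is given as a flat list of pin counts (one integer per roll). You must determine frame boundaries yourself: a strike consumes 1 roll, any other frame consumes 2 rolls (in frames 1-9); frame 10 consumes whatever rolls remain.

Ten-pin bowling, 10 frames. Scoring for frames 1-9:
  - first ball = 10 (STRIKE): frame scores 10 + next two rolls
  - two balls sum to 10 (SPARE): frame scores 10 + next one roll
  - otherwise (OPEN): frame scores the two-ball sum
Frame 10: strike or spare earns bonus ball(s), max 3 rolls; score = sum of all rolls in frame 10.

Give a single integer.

Frame 1: OPEN (9+0=9). Cumulative: 9
Frame 2: OPEN (4+4=8). Cumulative: 17
Frame 3: OPEN (5+1=6). Cumulative: 23
Frame 4: OPEN (2+4=6). Cumulative: 29
Frame 5: STRIKE. 10 + next two rolls (10+1) = 21. Cumulative: 50
Frame 6: STRIKE. 10 + next two rolls (1+5) = 16. Cumulative: 66
Frame 7: OPEN (1+5=6). Cumulative: 72
Frame 8: OPEN (6+0=6). Cumulative: 78
Frame 9: OPEN (3+2=5). Cumulative: 83
Frame 10: OPEN. Sum of all frame-10 rolls (0+9) = 9. Cumulative: 92

Answer: 92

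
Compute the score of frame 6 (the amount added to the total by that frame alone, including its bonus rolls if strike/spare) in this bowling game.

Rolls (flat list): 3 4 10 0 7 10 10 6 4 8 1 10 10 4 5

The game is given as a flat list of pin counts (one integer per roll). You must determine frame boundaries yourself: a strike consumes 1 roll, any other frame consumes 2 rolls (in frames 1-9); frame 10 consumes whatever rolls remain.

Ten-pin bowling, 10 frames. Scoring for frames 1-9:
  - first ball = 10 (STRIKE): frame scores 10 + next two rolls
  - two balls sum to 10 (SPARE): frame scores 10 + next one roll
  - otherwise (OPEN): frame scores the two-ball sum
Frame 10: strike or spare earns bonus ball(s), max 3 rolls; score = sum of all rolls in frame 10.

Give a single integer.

Frame 1: OPEN (3+4=7). Cumulative: 7
Frame 2: STRIKE. 10 + next two rolls (0+7) = 17. Cumulative: 24
Frame 3: OPEN (0+7=7). Cumulative: 31
Frame 4: STRIKE. 10 + next two rolls (10+6) = 26. Cumulative: 57
Frame 5: STRIKE. 10 + next two rolls (6+4) = 20. Cumulative: 77
Frame 6: SPARE (6+4=10). 10 + next roll (8) = 18. Cumulative: 95
Frame 7: OPEN (8+1=9). Cumulative: 104
Frame 8: STRIKE. 10 + next two rolls (10+4) = 24. Cumulative: 128

Answer: 18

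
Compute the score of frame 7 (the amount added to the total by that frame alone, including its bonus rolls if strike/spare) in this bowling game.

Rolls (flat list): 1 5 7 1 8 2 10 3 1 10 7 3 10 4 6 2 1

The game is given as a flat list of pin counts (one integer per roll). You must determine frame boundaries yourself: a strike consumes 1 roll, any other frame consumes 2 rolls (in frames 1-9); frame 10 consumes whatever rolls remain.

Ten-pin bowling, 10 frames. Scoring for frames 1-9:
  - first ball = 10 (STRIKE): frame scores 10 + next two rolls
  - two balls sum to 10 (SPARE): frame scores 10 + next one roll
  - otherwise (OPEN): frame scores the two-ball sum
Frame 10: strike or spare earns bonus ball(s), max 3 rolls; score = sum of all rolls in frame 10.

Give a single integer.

Frame 1: OPEN (1+5=6). Cumulative: 6
Frame 2: OPEN (7+1=8). Cumulative: 14
Frame 3: SPARE (8+2=10). 10 + next roll (10) = 20. Cumulative: 34
Frame 4: STRIKE. 10 + next two rolls (3+1) = 14. Cumulative: 48
Frame 5: OPEN (3+1=4). Cumulative: 52
Frame 6: STRIKE. 10 + next two rolls (7+3) = 20. Cumulative: 72
Frame 7: SPARE (7+3=10). 10 + next roll (10) = 20. Cumulative: 92
Frame 8: STRIKE. 10 + next two rolls (4+6) = 20. Cumulative: 112
Frame 9: SPARE (4+6=10). 10 + next roll (2) = 12. Cumulative: 124

Answer: 20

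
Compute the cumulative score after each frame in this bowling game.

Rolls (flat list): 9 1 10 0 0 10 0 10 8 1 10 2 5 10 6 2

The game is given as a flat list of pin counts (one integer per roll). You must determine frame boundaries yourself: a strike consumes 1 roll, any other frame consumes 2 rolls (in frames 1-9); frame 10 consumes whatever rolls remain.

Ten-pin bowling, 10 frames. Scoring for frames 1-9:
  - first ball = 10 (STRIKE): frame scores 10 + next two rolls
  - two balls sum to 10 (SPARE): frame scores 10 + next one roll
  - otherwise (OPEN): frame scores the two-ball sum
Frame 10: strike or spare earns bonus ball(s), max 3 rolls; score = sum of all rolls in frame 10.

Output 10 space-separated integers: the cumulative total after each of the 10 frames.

Frame 1: SPARE (9+1=10). 10 + next roll (10) = 20. Cumulative: 20
Frame 2: STRIKE. 10 + next two rolls (0+0) = 10. Cumulative: 30
Frame 3: OPEN (0+0=0). Cumulative: 30
Frame 4: STRIKE. 10 + next two rolls (0+10) = 20. Cumulative: 50
Frame 5: SPARE (0+10=10). 10 + next roll (8) = 18. Cumulative: 68
Frame 6: OPEN (8+1=9). Cumulative: 77
Frame 7: STRIKE. 10 + next two rolls (2+5) = 17. Cumulative: 94
Frame 8: OPEN (2+5=7). Cumulative: 101
Frame 9: STRIKE. 10 + next two rolls (6+2) = 18. Cumulative: 119
Frame 10: OPEN. Sum of all frame-10 rolls (6+2) = 8. Cumulative: 127

Answer: 20 30 30 50 68 77 94 101 119 127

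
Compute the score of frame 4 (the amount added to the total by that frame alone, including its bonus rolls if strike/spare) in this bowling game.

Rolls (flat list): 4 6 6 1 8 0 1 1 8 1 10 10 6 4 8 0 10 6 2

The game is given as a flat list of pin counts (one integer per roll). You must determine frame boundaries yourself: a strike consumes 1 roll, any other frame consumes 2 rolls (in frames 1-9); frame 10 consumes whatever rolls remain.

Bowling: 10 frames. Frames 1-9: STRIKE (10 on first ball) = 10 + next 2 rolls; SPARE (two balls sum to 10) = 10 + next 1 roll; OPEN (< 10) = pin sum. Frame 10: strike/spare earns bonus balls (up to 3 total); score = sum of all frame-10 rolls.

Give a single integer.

Frame 1: SPARE (4+6=10). 10 + next roll (6) = 16. Cumulative: 16
Frame 2: OPEN (6+1=7). Cumulative: 23
Frame 3: OPEN (8+0=8). Cumulative: 31
Frame 4: OPEN (1+1=2). Cumulative: 33
Frame 5: OPEN (8+1=9). Cumulative: 42
Frame 6: STRIKE. 10 + next two rolls (10+6) = 26. Cumulative: 68

Answer: 2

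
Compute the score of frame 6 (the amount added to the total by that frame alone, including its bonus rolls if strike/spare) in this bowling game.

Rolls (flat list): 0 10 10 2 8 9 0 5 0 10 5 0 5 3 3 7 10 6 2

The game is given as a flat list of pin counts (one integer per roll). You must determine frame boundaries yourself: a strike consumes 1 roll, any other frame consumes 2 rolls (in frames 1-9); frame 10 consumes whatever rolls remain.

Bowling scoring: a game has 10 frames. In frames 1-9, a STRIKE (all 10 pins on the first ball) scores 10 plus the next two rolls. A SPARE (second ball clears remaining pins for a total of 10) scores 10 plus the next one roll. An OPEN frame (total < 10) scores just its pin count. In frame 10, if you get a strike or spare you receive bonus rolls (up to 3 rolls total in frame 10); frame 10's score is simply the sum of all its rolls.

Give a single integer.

Answer: 15

Derivation:
Frame 1: SPARE (0+10=10). 10 + next roll (10) = 20. Cumulative: 20
Frame 2: STRIKE. 10 + next two rolls (2+8) = 20. Cumulative: 40
Frame 3: SPARE (2+8=10). 10 + next roll (9) = 19. Cumulative: 59
Frame 4: OPEN (9+0=9). Cumulative: 68
Frame 5: OPEN (5+0=5). Cumulative: 73
Frame 6: STRIKE. 10 + next two rolls (5+0) = 15. Cumulative: 88
Frame 7: OPEN (5+0=5). Cumulative: 93
Frame 8: OPEN (5+3=8). Cumulative: 101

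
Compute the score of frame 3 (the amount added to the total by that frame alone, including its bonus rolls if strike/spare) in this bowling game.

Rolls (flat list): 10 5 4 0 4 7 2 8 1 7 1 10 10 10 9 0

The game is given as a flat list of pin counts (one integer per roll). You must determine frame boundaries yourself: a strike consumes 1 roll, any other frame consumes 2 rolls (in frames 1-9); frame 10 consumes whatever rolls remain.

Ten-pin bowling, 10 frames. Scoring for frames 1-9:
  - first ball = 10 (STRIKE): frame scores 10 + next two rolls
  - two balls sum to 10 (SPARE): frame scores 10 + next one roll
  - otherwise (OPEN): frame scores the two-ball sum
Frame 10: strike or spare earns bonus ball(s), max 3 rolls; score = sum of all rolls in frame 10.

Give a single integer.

Answer: 4

Derivation:
Frame 1: STRIKE. 10 + next two rolls (5+4) = 19. Cumulative: 19
Frame 2: OPEN (5+4=9). Cumulative: 28
Frame 3: OPEN (0+4=4). Cumulative: 32
Frame 4: OPEN (7+2=9). Cumulative: 41
Frame 5: OPEN (8+1=9). Cumulative: 50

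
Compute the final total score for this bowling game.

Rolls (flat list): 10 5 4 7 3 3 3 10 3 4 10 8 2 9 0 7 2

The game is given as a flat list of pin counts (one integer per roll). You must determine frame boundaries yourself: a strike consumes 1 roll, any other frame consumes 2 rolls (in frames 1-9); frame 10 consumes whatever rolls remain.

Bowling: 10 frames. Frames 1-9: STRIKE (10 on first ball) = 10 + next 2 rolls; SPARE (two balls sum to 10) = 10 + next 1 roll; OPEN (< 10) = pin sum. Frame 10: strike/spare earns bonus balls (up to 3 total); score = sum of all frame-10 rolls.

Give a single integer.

Answer: 128

Derivation:
Frame 1: STRIKE. 10 + next two rolls (5+4) = 19. Cumulative: 19
Frame 2: OPEN (5+4=9). Cumulative: 28
Frame 3: SPARE (7+3=10). 10 + next roll (3) = 13. Cumulative: 41
Frame 4: OPEN (3+3=6). Cumulative: 47
Frame 5: STRIKE. 10 + next two rolls (3+4) = 17. Cumulative: 64
Frame 6: OPEN (3+4=7). Cumulative: 71
Frame 7: STRIKE. 10 + next two rolls (8+2) = 20. Cumulative: 91
Frame 8: SPARE (8+2=10). 10 + next roll (9) = 19. Cumulative: 110
Frame 9: OPEN (9+0=9). Cumulative: 119
Frame 10: OPEN. Sum of all frame-10 rolls (7+2) = 9. Cumulative: 128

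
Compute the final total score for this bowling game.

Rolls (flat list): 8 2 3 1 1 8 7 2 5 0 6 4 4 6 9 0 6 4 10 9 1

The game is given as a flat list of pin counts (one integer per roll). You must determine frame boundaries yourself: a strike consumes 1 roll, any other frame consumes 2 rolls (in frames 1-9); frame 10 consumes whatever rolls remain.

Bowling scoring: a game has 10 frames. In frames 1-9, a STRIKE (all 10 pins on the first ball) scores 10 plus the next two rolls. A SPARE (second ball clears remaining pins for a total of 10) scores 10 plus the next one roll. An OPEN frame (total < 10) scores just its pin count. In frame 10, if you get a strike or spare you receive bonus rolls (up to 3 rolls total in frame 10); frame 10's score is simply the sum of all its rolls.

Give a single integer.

Frame 1: SPARE (8+2=10). 10 + next roll (3) = 13. Cumulative: 13
Frame 2: OPEN (3+1=4). Cumulative: 17
Frame 3: OPEN (1+8=9). Cumulative: 26
Frame 4: OPEN (7+2=9). Cumulative: 35
Frame 5: OPEN (5+0=5). Cumulative: 40
Frame 6: SPARE (6+4=10). 10 + next roll (4) = 14. Cumulative: 54
Frame 7: SPARE (4+6=10). 10 + next roll (9) = 19. Cumulative: 73
Frame 8: OPEN (9+0=9). Cumulative: 82
Frame 9: SPARE (6+4=10). 10 + next roll (10) = 20. Cumulative: 102
Frame 10: STRIKE. Sum of all frame-10 rolls (10+9+1) = 20. Cumulative: 122

Answer: 122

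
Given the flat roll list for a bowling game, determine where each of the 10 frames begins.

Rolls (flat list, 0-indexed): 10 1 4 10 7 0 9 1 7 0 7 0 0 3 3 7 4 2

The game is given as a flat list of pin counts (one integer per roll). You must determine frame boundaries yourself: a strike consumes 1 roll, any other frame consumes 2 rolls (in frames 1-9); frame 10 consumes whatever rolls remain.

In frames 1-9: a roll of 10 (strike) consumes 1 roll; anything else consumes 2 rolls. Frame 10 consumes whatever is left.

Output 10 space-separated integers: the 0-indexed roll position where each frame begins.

Answer: 0 1 3 4 6 8 10 12 14 16

Derivation:
Frame 1 starts at roll index 0: roll=10 (strike), consumes 1 roll
Frame 2 starts at roll index 1: rolls=1,4 (sum=5), consumes 2 rolls
Frame 3 starts at roll index 3: roll=10 (strike), consumes 1 roll
Frame 4 starts at roll index 4: rolls=7,0 (sum=7), consumes 2 rolls
Frame 5 starts at roll index 6: rolls=9,1 (sum=10), consumes 2 rolls
Frame 6 starts at roll index 8: rolls=7,0 (sum=7), consumes 2 rolls
Frame 7 starts at roll index 10: rolls=7,0 (sum=7), consumes 2 rolls
Frame 8 starts at roll index 12: rolls=0,3 (sum=3), consumes 2 rolls
Frame 9 starts at roll index 14: rolls=3,7 (sum=10), consumes 2 rolls
Frame 10 starts at roll index 16: 2 remaining rolls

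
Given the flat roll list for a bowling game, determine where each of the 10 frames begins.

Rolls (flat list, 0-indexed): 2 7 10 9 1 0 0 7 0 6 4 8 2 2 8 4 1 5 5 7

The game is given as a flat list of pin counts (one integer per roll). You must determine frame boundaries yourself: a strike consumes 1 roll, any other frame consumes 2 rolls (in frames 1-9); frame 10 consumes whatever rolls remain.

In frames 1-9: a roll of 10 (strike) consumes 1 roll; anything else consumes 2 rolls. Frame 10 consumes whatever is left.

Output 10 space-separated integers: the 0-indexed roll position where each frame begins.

Answer: 0 2 3 5 7 9 11 13 15 17

Derivation:
Frame 1 starts at roll index 0: rolls=2,7 (sum=9), consumes 2 rolls
Frame 2 starts at roll index 2: roll=10 (strike), consumes 1 roll
Frame 3 starts at roll index 3: rolls=9,1 (sum=10), consumes 2 rolls
Frame 4 starts at roll index 5: rolls=0,0 (sum=0), consumes 2 rolls
Frame 5 starts at roll index 7: rolls=7,0 (sum=7), consumes 2 rolls
Frame 6 starts at roll index 9: rolls=6,4 (sum=10), consumes 2 rolls
Frame 7 starts at roll index 11: rolls=8,2 (sum=10), consumes 2 rolls
Frame 8 starts at roll index 13: rolls=2,8 (sum=10), consumes 2 rolls
Frame 9 starts at roll index 15: rolls=4,1 (sum=5), consumes 2 rolls
Frame 10 starts at roll index 17: 3 remaining rolls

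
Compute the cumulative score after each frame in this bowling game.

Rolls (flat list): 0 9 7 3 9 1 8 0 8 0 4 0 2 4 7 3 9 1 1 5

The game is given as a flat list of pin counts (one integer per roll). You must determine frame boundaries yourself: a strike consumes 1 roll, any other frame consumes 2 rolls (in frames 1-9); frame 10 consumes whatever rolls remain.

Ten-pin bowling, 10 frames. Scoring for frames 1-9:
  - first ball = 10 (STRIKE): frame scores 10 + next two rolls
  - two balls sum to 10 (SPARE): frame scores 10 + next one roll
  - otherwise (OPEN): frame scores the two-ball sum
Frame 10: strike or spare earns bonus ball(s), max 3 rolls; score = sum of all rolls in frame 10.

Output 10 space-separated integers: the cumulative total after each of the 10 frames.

Frame 1: OPEN (0+9=9). Cumulative: 9
Frame 2: SPARE (7+3=10). 10 + next roll (9) = 19. Cumulative: 28
Frame 3: SPARE (9+1=10). 10 + next roll (8) = 18. Cumulative: 46
Frame 4: OPEN (8+0=8). Cumulative: 54
Frame 5: OPEN (8+0=8). Cumulative: 62
Frame 6: OPEN (4+0=4). Cumulative: 66
Frame 7: OPEN (2+4=6). Cumulative: 72
Frame 8: SPARE (7+3=10). 10 + next roll (9) = 19. Cumulative: 91
Frame 9: SPARE (9+1=10). 10 + next roll (1) = 11. Cumulative: 102
Frame 10: OPEN. Sum of all frame-10 rolls (1+5) = 6. Cumulative: 108

Answer: 9 28 46 54 62 66 72 91 102 108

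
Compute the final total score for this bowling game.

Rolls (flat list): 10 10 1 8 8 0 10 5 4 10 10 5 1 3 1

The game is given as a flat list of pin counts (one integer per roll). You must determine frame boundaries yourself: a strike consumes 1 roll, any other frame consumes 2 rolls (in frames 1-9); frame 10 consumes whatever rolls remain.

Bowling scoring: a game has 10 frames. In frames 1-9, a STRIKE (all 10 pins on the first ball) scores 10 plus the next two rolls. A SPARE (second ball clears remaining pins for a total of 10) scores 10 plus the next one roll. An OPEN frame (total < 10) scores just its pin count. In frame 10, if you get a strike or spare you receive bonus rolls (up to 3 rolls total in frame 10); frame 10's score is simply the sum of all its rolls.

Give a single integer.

Answer: 136

Derivation:
Frame 1: STRIKE. 10 + next two rolls (10+1) = 21. Cumulative: 21
Frame 2: STRIKE. 10 + next two rolls (1+8) = 19. Cumulative: 40
Frame 3: OPEN (1+8=9). Cumulative: 49
Frame 4: OPEN (8+0=8). Cumulative: 57
Frame 5: STRIKE. 10 + next two rolls (5+4) = 19. Cumulative: 76
Frame 6: OPEN (5+4=9). Cumulative: 85
Frame 7: STRIKE. 10 + next two rolls (10+5) = 25. Cumulative: 110
Frame 8: STRIKE. 10 + next two rolls (5+1) = 16. Cumulative: 126
Frame 9: OPEN (5+1=6). Cumulative: 132
Frame 10: OPEN. Sum of all frame-10 rolls (3+1) = 4. Cumulative: 136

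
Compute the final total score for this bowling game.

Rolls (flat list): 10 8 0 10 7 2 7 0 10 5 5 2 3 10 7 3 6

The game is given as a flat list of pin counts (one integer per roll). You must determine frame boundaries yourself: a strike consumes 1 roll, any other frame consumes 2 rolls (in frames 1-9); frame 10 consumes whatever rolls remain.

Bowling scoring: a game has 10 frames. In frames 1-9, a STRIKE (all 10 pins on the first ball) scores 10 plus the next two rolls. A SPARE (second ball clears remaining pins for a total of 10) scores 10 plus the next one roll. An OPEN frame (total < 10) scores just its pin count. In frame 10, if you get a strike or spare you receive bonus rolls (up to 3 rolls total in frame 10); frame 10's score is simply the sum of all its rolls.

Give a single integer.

Answer: 134

Derivation:
Frame 1: STRIKE. 10 + next two rolls (8+0) = 18. Cumulative: 18
Frame 2: OPEN (8+0=8). Cumulative: 26
Frame 3: STRIKE. 10 + next two rolls (7+2) = 19. Cumulative: 45
Frame 4: OPEN (7+2=9). Cumulative: 54
Frame 5: OPEN (7+0=7). Cumulative: 61
Frame 6: STRIKE. 10 + next two rolls (5+5) = 20. Cumulative: 81
Frame 7: SPARE (5+5=10). 10 + next roll (2) = 12. Cumulative: 93
Frame 8: OPEN (2+3=5). Cumulative: 98
Frame 9: STRIKE. 10 + next two rolls (7+3) = 20. Cumulative: 118
Frame 10: SPARE. Sum of all frame-10 rolls (7+3+6) = 16. Cumulative: 134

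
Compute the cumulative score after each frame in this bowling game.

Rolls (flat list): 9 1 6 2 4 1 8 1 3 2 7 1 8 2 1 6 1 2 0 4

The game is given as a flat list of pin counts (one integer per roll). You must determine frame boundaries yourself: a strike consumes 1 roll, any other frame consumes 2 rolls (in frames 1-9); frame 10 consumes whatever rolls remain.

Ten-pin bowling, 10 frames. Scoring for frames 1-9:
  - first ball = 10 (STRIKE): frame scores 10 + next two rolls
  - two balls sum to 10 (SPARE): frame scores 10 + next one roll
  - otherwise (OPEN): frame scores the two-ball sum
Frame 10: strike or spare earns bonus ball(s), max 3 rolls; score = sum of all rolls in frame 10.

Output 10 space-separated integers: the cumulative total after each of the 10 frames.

Answer: 16 24 29 38 43 51 62 69 72 76

Derivation:
Frame 1: SPARE (9+1=10). 10 + next roll (6) = 16. Cumulative: 16
Frame 2: OPEN (6+2=8). Cumulative: 24
Frame 3: OPEN (4+1=5). Cumulative: 29
Frame 4: OPEN (8+1=9). Cumulative: 38
Frame 5: OPEN (3+2=5). Cumulative: 43
Frame 6: OPEN (7+1=8). Cumulative: 51
Frame 7: SPARE (8+2=10). 10 + next roll (1) = 11. Cumulative: 62
Frame 8: OPEN (1+6=7). Cumulative: 69
Frame 9: OPEN (1+2=3). Cumulative: 72
Frame 10: OPEN. Sum of all frame-10 rolls (0+4) = 4. Cumulative: 76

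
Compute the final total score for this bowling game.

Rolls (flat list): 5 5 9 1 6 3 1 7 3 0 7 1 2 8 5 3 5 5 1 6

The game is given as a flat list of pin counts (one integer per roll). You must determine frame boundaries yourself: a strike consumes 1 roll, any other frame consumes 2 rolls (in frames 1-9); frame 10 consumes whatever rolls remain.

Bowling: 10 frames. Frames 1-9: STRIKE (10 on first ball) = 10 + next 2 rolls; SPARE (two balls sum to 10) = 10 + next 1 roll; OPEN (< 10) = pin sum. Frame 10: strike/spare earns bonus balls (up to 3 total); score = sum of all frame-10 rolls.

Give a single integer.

Answer: 104

Derivation:
Frame 1: SPARE (5+5=10). 10 + next roll (9) = 19. Cumulative: 19
Frame 2: SPARE (9+1=10). 10 + next roll (6) = 16. Cumulative: 35
Frame 3: OPEN (6+3=9). Cumulative: 44
Frame 4: OPEN (1+7=8). Cumulative: 52
Frame 5: OPEN (3+0=3). Cumulative: 55
Frame 6: OPEN (7+1=8). Cumulative: 63
Frame 7: SPARE (2+8=10). 10 + next roll (5) = 15. Cumulative: 78
Frame 8: OPEN (5+3=8). Cumulative: 86
Frame 9: SPARE (5+5=10). 10 + next roll (1) = 11. Cumulative: 97
Frame 10: OPEN. Sum of all frame-10 rolls (1+6) = 7. Cumulative: 104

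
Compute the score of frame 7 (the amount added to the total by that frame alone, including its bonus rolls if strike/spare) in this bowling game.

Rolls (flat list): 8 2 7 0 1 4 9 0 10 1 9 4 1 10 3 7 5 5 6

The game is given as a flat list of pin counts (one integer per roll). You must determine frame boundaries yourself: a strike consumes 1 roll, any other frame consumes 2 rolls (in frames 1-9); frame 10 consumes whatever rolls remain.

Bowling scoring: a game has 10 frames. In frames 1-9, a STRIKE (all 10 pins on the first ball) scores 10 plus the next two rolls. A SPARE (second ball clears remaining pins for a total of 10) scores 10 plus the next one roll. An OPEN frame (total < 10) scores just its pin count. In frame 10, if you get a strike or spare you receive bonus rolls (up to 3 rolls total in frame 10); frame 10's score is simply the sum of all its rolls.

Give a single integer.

Frame 1: SPARE (8+2=10). 10 + next roll (7) = 17. Cumulative: 17
Frame 2: OPEN (7+0=7). Cumulative: 24
Frame 3: OPEN (1+4=5). Cumulative: 29
Frame 4: OPEN (9+0=9). Cumulative: 38
Frame 5: STRIKE. 10 + next two rolls (1+9) = 20. Cumulative: 58
Frame 6: SPARE (1+9=10). 10 + next roll (4) = 14. Cumulative: 72
Frame 7: OPEN (4+1=5). Cumulative: 77
Frame 8: STRIKE. 10 + next two rolls (3+7) = 20. Cumulative: 97
Frame 9: SPARE (3+7=10). 10 + next roll (5) = 15. Cumulative: 112

Answer: 5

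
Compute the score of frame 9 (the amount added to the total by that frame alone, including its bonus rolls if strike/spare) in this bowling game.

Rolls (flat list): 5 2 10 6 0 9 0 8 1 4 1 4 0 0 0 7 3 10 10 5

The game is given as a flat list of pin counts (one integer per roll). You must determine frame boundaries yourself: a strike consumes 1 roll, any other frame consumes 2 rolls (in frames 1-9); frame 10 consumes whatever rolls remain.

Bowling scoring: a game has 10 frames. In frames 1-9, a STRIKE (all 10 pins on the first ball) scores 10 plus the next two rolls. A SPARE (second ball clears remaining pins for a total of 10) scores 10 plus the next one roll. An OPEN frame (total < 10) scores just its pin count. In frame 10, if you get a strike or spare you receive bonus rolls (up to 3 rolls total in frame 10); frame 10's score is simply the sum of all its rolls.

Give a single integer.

Answer: 20

Derivation:
Frame 1: OPEN (5+2=7). Cumulative: 7
Frame 2: STRIKE. 10 + next two rolls (6+0) = 16. Cumulative: 23
Frame 3: OPEN (6+0=6). Cumulative: 29
Frame 4: OPEN (9+0=9). Cumulative: 38
Frame 5: OPEN (8+1=9). Cumulative: 47
Frame 6: OPEN (4+1=5). Cumulative: 52
Frame 7: OPEN (4+0=4). Cumulative: 56
Frame 8: OPEN (0+0=0). Cumulative: 56
Frame 9: SPARE (7+3=10). 10 + next roll (10) = 20. Cumulative: 76
Frame 10: STRIKE. Sum of all frame-10 rolls (10+10+5) = 25. Cumulative: 101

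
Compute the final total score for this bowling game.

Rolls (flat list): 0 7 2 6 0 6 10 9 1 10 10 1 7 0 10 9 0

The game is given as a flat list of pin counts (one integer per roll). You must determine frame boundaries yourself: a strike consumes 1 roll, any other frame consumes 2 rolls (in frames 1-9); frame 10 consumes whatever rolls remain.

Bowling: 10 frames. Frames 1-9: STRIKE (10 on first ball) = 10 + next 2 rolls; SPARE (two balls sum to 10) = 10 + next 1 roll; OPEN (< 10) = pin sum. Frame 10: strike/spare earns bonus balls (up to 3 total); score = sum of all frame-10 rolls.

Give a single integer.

Answer: 136

Derivation:
Frame 1: OPEN (0+7=7). Cumulative: 7
Frame 2: OPEN (2+6=8). Cumulative: 15
Frame 3: OPEN (0+6=6). Cumulative: 21
Frame 4: STRIKE. 10 + next two rolls (9+1) = 20. Cumulative: 41
Frame 5: SPARE (9+1=10). 10 + next roll (10) = 20. Cumulative: 61
Frame 6: STRIKE. 10 + next two rolls (10+1) = 21. Cumulative: 82
Frame 7: STRIKE. 10 + next two rolls (1+7) = 18. Cumulative: 100
Frame 8: OPEN (1+7=8). Cumulative: 108
Frame 9: SPARE (0+10=10). 10 + next roll (9) = 19. Cumulative: 127
Frame 10: OPEN. Sum of all frame-10 rolls (9+0) = 9. Cumulative: 136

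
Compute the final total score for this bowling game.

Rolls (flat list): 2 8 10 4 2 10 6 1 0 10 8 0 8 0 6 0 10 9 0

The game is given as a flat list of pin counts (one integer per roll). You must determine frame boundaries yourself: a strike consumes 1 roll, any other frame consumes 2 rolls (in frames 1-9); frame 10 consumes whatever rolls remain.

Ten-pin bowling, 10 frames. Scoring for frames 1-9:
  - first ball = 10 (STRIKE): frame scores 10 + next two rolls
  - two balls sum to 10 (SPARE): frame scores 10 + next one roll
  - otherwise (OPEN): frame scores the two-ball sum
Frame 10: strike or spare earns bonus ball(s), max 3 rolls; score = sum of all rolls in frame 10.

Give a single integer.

Answer: 125

Derivation:
Frame 1: SPARE (2+8=10). 10 + next roll (10) = 20. Cumulative: 20
Frame 2: STRIKE. 10 + next two rolls (4+2) = 16. Cumulative: 36
Frame 3: OPEN (4+2=6). Cumulative: 42
Frame 4: STRIKE. 10 + next two rolls (6+1) = 17. Cumulative: 59
Frame 5: OPEN (6+1=7). Cumulative: 66
Frame 6: SPARE (0+10=10). 10 + next roll (8) = 18. Cumulative: 84
Frame 7: OPEN (8+0=8). Cumulative: 92
Frame 8: OPEN (8+0=8). Cumulative: 100
Frame 9: OPEN (6+0=6). Cumulative: 106
Frame 10: STRIKE. Sum of all frame-10 rolls (10+9+0) = 19. Cumulative: 125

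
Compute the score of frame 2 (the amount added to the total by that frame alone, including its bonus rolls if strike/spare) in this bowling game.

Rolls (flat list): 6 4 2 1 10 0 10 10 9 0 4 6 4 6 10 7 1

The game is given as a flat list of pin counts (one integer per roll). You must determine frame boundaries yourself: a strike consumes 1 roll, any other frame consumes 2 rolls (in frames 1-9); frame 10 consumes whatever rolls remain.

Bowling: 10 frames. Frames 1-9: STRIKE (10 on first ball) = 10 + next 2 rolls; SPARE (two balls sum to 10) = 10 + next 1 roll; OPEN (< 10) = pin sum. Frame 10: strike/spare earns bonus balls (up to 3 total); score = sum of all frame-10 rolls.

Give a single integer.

Frame 1: SPARE (6+4=10). 10 + next roll (2) = 12. Cumulative: 12
Frame 2: OPEN (2+1=3). Cumulative: 15
Frame 3: STRIKE. 10 + next two rolls (0+10) = 20. Cumulative: 35
Frame 4: SPARE (0+10=10). 10 + next roll (10) = 20. Cumulative: 55

Answer: 3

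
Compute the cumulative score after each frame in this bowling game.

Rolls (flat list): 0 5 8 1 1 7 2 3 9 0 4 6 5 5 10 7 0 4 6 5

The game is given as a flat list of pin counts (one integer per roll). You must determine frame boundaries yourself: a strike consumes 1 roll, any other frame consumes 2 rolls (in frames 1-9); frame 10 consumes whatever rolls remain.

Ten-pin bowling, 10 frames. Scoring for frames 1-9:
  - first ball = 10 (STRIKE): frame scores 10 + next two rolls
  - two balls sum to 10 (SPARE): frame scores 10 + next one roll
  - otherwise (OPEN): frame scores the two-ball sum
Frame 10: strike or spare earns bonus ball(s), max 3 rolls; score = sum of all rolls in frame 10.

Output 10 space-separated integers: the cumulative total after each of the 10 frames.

Answer: 5 14 22 27 36 51 71 88 95 110

Derivation:
Frame 1: OPEN (0+5=5). Cumulative: 5
Frame 2: OPEN (8+1=9). Cumulative: 14
Frame 3: OPEN (1+7=8). Cumulative: 22
Frame 4: OPEN (2+3=5). Cumulative: 27
Frame 5: OPEN (9+0=9). Cumulative: 36
Frame 6: SPARE (4+6=10). 10 + next roll (5) = 15. Cumulative: 51
Frame 7: SPARE (5+5=10). 10 + next roll (10) = 20. Cumulative: 71
Frame 8: STRIKE. 10 + next two rolls (7+0) = 17. Cumulative: 88
Frame 9: OPEN (7+0=7). Cumulative: 95
Frame 10: SPARE. Sum of all frame-10 rolls (4+6+5) = 15. Cumulative: 110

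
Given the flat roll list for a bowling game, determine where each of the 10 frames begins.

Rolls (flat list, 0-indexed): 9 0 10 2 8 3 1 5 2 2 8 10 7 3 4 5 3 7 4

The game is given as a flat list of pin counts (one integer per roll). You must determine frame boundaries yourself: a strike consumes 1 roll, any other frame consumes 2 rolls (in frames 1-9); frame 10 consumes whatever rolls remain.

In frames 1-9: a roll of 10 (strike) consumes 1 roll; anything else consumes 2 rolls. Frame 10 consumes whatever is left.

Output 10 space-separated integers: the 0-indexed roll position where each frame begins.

Frame 1 starts at roll index 0: rolls=9,0 (sum=9), consumes 2 rolls
Frame 2 starts at roll index 2: roll=10 (strike), consumes 1 roll
Frame 3 starts at roll index 3: rolls=2,8 (sum=10), consumes 2 rolls
Frame 4 starts at roll index 5: rolls=3,1 (sum=4), consumes 2 rolls
Frame 5 starts at roll index 7: rolls=5,2 (sum=7), consumes 2 rolls
Frame 6 starts at roll index 9: rolls=2,8 (sum=10), consumes 2 rolls
Frame 7 starts at roll index 11: roll=10 (strike), consumes 1 roll
Frame 8 starts at roll index 12: rolls=7,3 (sum=10), consumes 2 rolls
Frame 9 starts at roll index 14: rolls=4,5 (sum=9), consumes 2 rolls
Frame 10 starts at roll index 16: 3 remaining rolls

Answer: 0 2 3 5 7 9 11 12 14 16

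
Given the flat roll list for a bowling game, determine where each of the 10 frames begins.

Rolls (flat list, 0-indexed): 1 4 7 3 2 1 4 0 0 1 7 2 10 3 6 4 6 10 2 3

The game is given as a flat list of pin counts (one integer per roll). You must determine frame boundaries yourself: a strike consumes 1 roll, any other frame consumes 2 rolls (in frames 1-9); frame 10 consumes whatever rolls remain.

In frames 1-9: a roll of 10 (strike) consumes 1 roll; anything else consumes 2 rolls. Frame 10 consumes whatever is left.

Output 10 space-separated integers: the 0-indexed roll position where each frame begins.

Frame 1 starts at roll index 0: rolls=1,4 (sum=5), consumes 2 rolls
Frame 2 starts at roll index 2: rolls=7,3 (sum=10), consumes 2 rolls
Frame 3 starts at roll index 4: rolls=2,1 (sum=3), consumes 2 rolls
Frame 4 starts at roll index 6: rolls=4,0 (sum=4), consumes 2 rolls
Frame 5 starts at roll index 8: rolls=0,1 (sum=1), consumes 2 rolls
Frame 6 starts at roll index 10: rolls=7,2 (sum=9), consumes 2 rolls
Frame 7 starts at roll index 12: roll=10 (strike), consumes 1 roll
Frame 8 starts at roll index 13: rolls=3,6 (sum=9), consumes 2 rolls
Frame 9 starts at roll index 15: rolls=4,6 (sum=10), consumes 2 rolls
Frame 10 starts at roll index 17: 3 remaining rolls

Answer: 0 2 4 6 8 10 12 13 15 17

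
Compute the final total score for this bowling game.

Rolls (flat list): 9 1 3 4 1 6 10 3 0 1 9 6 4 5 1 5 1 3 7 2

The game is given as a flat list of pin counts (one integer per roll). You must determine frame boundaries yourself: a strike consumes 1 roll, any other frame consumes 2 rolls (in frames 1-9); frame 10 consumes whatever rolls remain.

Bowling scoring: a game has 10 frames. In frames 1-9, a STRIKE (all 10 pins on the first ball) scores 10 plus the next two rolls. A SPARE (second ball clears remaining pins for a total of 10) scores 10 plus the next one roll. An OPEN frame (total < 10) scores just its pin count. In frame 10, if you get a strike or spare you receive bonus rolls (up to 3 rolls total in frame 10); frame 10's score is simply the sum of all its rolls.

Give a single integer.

Frame 1: SPARE (9+1=10). 10 + next roll (3) = 13. Cumulative: 13
Frame 2: OPEN (3+4=7). Cumulative: 20
Frame 3: OPEN (1+6=7). Cumulative: 27
Frame 4: STRIKE. 10 + next two rolls (3+0) = 13. Cumulative: 40
Frame 5: OPEN (3+0=3). Cumulative: 43
Frame 6: SPARE (1+9=10). 10 + next roll (6) = 16. Cumulative: 59
Frame 7: SPARE (6+4=10). 10 + next roll (5) = 15. Cumulative: 74
Frame 8: OPEN (5+1=6). Cumulative: 80
Frame 9: OPEN (5+1=6). Cumulative: 86
Frame 10: SPARE. Sum of all frame-10 rolls (3+7+2) = 12. Cumulative: 98

Answer: 98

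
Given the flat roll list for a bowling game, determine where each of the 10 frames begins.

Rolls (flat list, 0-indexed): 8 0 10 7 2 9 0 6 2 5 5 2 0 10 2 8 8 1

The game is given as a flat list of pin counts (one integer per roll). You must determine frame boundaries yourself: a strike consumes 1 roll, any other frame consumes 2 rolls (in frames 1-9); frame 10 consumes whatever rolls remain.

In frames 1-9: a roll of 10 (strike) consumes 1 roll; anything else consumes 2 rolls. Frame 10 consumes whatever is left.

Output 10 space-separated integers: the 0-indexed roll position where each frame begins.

Answer: 0 2 3 5 7 9 11 13 14 16

Derivation:
Frame 1 starts at roll index 0: rolls=8,0 (sum=8), consumes 2 rolls
Frame 2 starts at roll index 2: roll=10 (strike), consumes 1 roll
Frame 3 starts at roll index 3: rolls=7,2 (sum=9), consumes 2 rolls
Frame 4 starts at roll index 5: rolls=9,0 (sum=9), consumes 2 rolls
Frame 5 starts at roll index 7: rolls=6,2 (sum=8), consumes 2 rolls
Frame 6 starts at roll index 9: rolls=5,5 (sum=10), consumes 2 rolls
Frame 7 starts at roll index 11: rolls=2,0 (sum=2), consumes 2 rolls
Frame 8 starts at roll index 13: roll=10 (strike), consumes 1 roll
Frame 9 starts at roll index 14: rolls=2,8 (sum=10), consumes 2 rolls
Frame 10 starts at roll index 16: 2 remaining rolls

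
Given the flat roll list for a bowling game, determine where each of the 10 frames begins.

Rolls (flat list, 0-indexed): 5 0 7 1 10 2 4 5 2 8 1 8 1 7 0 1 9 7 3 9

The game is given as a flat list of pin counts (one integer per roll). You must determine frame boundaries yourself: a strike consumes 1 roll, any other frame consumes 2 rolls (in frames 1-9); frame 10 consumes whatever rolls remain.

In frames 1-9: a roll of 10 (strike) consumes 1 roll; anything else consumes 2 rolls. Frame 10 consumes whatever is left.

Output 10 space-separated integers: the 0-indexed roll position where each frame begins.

Answer: 0 2 4 5 7 9 11 13 15 17

Derivation:
Frame 1 starts at roll index 0: rolls=5,0 (sum=5), consumes 2 rolls
Frame 2 starts at roll index 2: rolls=7,1 (sum=8), consumes 2 rolls
Frame 3 starts at roll index 4: roll=10 (strike), consumes 1 roll
Frame 4 starts at roll index 5: rolls=2,4 (sum=6), consumes 2 rolls
Frame 5 starts at roll index 7: rolls=5,2 (sum=7), consumes 2 rolls
Frame 6 starts at roll index 9: rolls=8,1 (sum=9), consumes 2 rolls
Frame 7 starts at roll index 11: rolls=8,1 (sum=9), consumes 2 rolls
Frame 8 starts at roll index 13: rolls=7,0 (sum=7), consumes 2 rolls
Frame 9 starts at roll index 15: rolls=1,9 (sum=10), consumes 2 rolls
Frame 10 starts at roll index 17: 3 remaining rolls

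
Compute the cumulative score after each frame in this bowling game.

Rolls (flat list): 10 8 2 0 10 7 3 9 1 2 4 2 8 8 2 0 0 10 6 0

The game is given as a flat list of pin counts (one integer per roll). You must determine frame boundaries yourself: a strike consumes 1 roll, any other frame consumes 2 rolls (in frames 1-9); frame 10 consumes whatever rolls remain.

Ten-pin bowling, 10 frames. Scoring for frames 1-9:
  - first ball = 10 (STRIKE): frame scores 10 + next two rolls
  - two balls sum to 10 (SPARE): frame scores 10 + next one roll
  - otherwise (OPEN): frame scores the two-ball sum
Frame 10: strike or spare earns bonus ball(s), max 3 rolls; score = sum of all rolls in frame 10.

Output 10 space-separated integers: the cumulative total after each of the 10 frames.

Answer: 20 30 47 66 78 84 102 112 112 128

Derivation:
Frame 1: STRIKE. 10 + next two rolls (8+2) = 20. Cumulative: 20
Frame 2: SPARE (8+2=10). 10 + next roll (0) = 10. Cumulative: 30
Frame 3: SPARE (0+10=10). 10 + next roll (7) = 17. Cumulative: 47
Frame 4: SPARE (7+3=10). 10 + next roll (9) = 19. Cumulative: 66
Frame 5: SPARE (9+1=10). 10 + next roll (2) = 12. Cumulative: 78
Frame 6: OPEN (2+4=6). Cumulative: 84
Frame 7: SPARE (2+8=10). 10 + next roll (8) = 18. Cumulative: 102
Frame 8: SPARE (8+2=10). 10 + next roll (0) = 10. Cumulative: 112
Frame 9: OPEN (0+0=0). Cumulative: 112
Frame 10: STRIKE. Sum of all frame-10 rolls (10+6+0) = 16. Cumulative: 128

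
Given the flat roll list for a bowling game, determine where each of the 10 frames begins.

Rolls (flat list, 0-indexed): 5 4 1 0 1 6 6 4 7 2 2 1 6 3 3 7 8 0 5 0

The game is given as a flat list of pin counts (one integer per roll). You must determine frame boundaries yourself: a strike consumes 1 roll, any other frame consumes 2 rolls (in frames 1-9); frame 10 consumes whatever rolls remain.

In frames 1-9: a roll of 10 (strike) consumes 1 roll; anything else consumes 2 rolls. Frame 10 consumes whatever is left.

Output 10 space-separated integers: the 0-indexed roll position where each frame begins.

Frame 1 starts at roll index 0: rolls=5,4 (sum=9), consumes 2 rolls
Frame 2 starts at roll index 2: rolls=1,0 (sum=1), consumes 2 rolls
Frame 3 starts at roll index 4: rolls=1,6 (sum=7), consumes 2 rolls
Frame 4 starts at roll index 6: rolls=6,4 (sum=10), consumes 2 rolls
Frame 5 starts at roll index 8: rolls=7,2 (sum=9), consumes 2 rolls
Frame 6 starts at roll index 10: rolls=2,1 (sum=3), consumes 2 rolls
Frame 7 starts at roll index 12: rolls=6,3 (sum=9), consumes 2 rolls
Frame 8 starts at roll index 14: rolls=3,7 (sum=10), consumes 2 rolls
Frame 9 starts at roll index 16: rolls=8,0 (sum=8), consumes 2 rolls
Frame 10 starts at roll index 18: 2 remaining rolls

Answer: 0 2 4 6 8 10 12 14 16 18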